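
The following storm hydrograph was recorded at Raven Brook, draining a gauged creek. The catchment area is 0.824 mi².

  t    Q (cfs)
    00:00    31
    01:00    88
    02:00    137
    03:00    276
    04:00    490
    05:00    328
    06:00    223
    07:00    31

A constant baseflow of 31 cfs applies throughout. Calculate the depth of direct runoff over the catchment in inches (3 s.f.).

Direct runoff: 0.0, 57.0, 106.0, 245.0, 459.0, 297.0, 192.0, 0.0 cfs; ΣQ_DR = 1356 cfs.
V = ΣQ_DR · Δt = 1356 × 3600 s = 4.882 × 10^6 ft³.
Over A = 0.824 mi², depth = V / A = 2.55 in.

d ≈ 2.55 in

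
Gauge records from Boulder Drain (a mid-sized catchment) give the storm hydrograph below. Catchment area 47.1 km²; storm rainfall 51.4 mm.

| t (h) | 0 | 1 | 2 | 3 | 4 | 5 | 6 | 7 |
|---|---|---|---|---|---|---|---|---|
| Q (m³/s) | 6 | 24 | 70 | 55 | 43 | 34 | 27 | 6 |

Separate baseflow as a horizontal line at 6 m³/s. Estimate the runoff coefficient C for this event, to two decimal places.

C ≈ 0.32

ΣQ_DR = 217.0 m³/s; V = ΣQ_DR·Δt = 7.812 × 10^5 m³.
Runoff depth d = V / A = 16.59 mm.
C = d / P = 16.59 / 51.4 = 0.32.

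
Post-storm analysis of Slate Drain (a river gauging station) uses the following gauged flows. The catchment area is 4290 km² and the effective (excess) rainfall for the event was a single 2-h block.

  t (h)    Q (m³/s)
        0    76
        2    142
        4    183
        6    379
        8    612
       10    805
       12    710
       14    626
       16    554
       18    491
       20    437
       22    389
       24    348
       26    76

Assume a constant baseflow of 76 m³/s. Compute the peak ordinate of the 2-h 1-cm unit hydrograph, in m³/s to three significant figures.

U_p ≈ 912 m³/s

Direct runoff: 0.0, 66.0, 107.0, 303.0, 536.0, 729.0, 634.0, 550.0, 478.0, 415.0, 361.0, 313.0, 272.0, 0.0 m³/s; ΣQ_DR = 4764 m³/s, peak = 729.0 m³/s.
Runoff depth d = ΣQ_DR·Δt / A = 4764 × 7200 / (4290 km²) = 7.996 mm.
The 1-cm UH is the DRH scaled by (10 mm)/d, so U_p = 729.0 × 10/7.996 = 912 m³/s.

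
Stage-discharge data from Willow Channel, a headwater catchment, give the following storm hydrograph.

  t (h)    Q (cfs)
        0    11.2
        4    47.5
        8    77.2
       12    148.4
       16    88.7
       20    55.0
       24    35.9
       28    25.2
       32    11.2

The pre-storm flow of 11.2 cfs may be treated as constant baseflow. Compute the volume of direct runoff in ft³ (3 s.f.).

Direct-runoff ordinates (Q − Q_b): 0.0, 36.3, 66.0, 137.2, 77.5, 43.8, 24.7, 14.0, 0.0 cfs.
ΣQ_DR = 399.5 cfs.
With Δt = 4 h = 14400 s, V = ΣQ_DR · Δt = 399.5 × 14400 = 5.75 × 10^6 ft³.

V ≈ 5.75 × 10^6 ft³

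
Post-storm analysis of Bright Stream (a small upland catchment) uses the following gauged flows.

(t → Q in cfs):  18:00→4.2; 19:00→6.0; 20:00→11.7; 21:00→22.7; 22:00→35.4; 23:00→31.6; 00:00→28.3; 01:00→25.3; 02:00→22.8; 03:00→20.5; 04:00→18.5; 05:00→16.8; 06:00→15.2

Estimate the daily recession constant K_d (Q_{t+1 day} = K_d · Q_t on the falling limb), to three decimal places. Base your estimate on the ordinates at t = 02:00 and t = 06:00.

Between t = 02:00 and t = 06:00 the flow falls from 22.8 to 15.2 cfs over 4×1 h = 4 h.
Per-interval ratio K = (15.2/22.8)^(1/4) = 0.9036; K_d = K^(24/1) = 0.088.

K_d ≈ 0.088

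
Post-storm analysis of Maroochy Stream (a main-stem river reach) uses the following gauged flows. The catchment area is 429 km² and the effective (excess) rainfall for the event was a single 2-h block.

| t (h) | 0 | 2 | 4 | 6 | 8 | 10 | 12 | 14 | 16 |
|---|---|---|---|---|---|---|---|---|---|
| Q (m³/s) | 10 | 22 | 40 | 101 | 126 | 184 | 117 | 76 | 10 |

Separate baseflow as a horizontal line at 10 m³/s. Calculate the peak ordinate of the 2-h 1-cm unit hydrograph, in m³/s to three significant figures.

U_p ≈ 174 m³/s

Direct runoff: 0.0, 12.0, 30.0, 91.0, 116.0, 174.0, 107.0, 66.0, 0.0 m³/s; ΣQ_DR = 596.0 m³/s, peak = 174.0 m³/s.
Runoff depth d = ΣQ_DR·Δt / A = 596.0 × 7200 / (429 km²) = 10.00 mm.
The 1-cm UH is the DRH scaled by (10 mm)/d, so U_p = 174.0 × 10/10.00 = 174 m³/s.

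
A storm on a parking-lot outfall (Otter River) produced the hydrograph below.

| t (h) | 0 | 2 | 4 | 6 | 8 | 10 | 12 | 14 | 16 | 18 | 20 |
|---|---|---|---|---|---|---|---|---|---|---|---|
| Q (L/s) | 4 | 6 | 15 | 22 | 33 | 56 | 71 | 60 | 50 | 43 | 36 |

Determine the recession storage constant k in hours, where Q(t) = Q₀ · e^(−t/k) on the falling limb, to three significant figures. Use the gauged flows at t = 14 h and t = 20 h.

k ≈ 11.7 h

On the falling limb, Q drops from 60 to 36 L/s between t = 14 h and t = 20 h (Δt = 6 h).
k = −Δt / ln(Q₂/Q₁) = −6 / ln(36/60) = 11.7 h.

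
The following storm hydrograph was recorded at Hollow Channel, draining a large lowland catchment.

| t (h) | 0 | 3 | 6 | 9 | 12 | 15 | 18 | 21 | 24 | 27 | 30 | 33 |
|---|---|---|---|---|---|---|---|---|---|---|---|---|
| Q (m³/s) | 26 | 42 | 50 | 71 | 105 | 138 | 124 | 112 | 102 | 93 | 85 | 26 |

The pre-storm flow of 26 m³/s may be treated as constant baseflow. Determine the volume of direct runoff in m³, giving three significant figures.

Direct-runoff ordinates (Q − Q_b): 0.0, 16.0, 24.0, 45.0, 79.0, 112.0, 98.0, 86.0, 76.0, 67.0, 59.0, 0.0 m³/s.
ΣQ_DR = 662.0 m³/s.
With Δt = 3 h = 10800 s, V = ΣQ_DR · Δt = 662.0 × 10800 = 7.15 × 10^6 m³.

V ≈ 7.15 × 10^6 m³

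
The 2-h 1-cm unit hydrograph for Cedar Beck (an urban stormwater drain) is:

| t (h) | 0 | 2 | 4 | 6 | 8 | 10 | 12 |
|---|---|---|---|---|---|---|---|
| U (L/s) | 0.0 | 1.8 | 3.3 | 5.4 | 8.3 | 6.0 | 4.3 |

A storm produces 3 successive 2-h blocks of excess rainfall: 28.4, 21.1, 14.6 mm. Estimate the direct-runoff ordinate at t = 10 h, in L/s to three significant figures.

By discrete convolution, Q_j = Σ (P_i / 10 mm) · U_{j−i}.
At t = 10 h (j=5): Q = (28.4/10)·6.0 + (21.1/10)·8.3 + (14.6/10)·5.4 = 42.4 L/s.

Q ≈ 42.4 L/s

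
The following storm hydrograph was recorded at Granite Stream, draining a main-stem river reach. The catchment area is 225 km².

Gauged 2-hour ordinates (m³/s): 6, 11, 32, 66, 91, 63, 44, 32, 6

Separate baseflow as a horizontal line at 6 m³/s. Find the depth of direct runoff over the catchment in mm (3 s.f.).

Direct runoff: 0.0, 5.0, 26.0, 60.0, 85.0, 57.0, 38.0, 26.0, 0.0 m³/s; ΣQ_DR = 297.0 m³/s.
V = ΣQ_DR · Δt = 297.0 × 7200 s = 2.138 × 10^6 m³.
Over A = 225 km², depth = V / A = 9.50 mm.

d ≈ 9.50 mm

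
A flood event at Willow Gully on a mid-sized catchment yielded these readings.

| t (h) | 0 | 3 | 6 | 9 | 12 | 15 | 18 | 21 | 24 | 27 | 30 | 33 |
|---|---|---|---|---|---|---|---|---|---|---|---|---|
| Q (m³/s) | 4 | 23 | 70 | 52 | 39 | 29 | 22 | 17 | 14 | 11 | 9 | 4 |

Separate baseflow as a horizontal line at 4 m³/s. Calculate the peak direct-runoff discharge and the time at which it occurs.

Q_p = 66.0 m³/s at t = 6 h

Subtracting baseflow gives direct-runoff ordinates: 0.0, 19.0, 66.0, 48.0, 35.0, 25.0, 18.0, 13.0, 10.0, 7.0, 5.0, 0.0 m³/s.
The maximum is 66.0 m³/s, occurring at the reading for t = 6 h.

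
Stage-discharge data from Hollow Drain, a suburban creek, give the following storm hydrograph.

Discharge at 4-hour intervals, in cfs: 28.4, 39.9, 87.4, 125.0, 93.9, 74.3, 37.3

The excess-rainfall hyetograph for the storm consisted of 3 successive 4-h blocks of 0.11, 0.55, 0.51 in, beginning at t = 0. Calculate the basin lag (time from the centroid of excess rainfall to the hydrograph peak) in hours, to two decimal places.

Centroid of excess rainfall: t_c = Σ P_i·t̄_i / ΣP_i = 7.3675 h (block centres at 2, 6, 10 h).
Hydrograph peak occurs at t = 12 h, so basin lag t_L = 12 − 7.3675 = 4.63 h.

t_L ≈ 4.63 h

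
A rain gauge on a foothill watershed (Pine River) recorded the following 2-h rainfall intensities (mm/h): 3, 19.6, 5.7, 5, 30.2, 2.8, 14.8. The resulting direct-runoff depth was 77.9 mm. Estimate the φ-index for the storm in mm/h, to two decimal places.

Only the 3 blocks with intensity above φ contribute runoff: 19.6, 30.2, 14.8 mm/h.
Σ(I−φ)·Δt = d  ⇒  (19.6+30.2+14.8 − 3φ)·2 = 77.9
φ = (64.60 − 77.9/2) / 3 = 8.55 mm/h.

φ ≈ 8.55 mm/h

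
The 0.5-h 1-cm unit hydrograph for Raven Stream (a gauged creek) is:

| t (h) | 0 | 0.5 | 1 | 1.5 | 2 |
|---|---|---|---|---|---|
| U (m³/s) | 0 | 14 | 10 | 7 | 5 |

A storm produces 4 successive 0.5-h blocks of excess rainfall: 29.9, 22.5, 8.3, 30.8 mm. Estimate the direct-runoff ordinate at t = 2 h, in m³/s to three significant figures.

Q ≈ 82.1 m³/s

By discrete convolution, Q_j = Σ (P_i / 10 mm) · U_{j−i}.
At t = 2 h (j=4): Q = (29.9/10)·5 + (22.5/10)·7 + (8.3/10)·10 + (30.8/10)·14 = 82.1 m³/s.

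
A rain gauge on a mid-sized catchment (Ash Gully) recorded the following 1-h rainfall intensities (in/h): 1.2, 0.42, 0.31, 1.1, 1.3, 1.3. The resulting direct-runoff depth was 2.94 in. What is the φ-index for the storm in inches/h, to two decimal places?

φ ≈ 0.49 in/h

Only the 4 blocks with intensity above φ contribute runoff: 1.2, 1.1, 1.3, 1.3 in/h.
Σ(I−φ)·Δt = d  ⇒  (1.2+1.1+1.3+1.3 − 4φ)·1 = 2.94
φ = (4.900 − 2.94/1) / 4 = 0.49 in/h.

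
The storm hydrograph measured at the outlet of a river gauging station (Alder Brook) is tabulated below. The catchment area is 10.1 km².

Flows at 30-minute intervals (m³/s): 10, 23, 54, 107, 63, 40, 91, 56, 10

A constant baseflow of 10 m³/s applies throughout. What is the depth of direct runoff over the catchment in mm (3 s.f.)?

Direct runoff: 0.0, 13.0, 44.0, 97.0, 53.0, 30.0, 81.0, 46.0, 0.0 m³/s; ΣQ_DR = 364.0 m³/s.
V = ΣQ_DR · Δt = 364.0 × 1800 s = 6.552 × 10^5 m³.
Over A = 10.1 km², depth = V / A = 64.9 mm.

d ≈ 64.9 mm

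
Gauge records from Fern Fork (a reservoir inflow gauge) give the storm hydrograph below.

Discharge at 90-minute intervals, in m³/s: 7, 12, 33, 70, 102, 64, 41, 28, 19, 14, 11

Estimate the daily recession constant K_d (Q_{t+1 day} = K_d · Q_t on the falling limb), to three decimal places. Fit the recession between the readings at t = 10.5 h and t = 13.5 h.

Between t = 10.5 h and t = 13.5 h the flow falls from 28 to 14 m³/s over 2×1.5 h = 3 h.
Per-interval ratio K = (14/28)^(1/2) = 0.7071; K_d = K^(24/1.5) = 0.004.

K_d ≈ 0.004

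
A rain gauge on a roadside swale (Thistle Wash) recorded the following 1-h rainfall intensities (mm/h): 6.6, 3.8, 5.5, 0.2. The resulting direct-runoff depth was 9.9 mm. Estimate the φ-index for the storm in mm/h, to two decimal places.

Only the 3 blocks with intensity above φ contribute runoff: 6.6, 3.8, 5.5 mm/h.
Σ(I−φ)·Δt = d  ⇒  (6.6+3.8+5.5 − 3φ)·1 = 9.9
φ = (15.90 − 9.9/1) / 3 = 2.00 mm/h.

φ ≈ 2.00 mm/h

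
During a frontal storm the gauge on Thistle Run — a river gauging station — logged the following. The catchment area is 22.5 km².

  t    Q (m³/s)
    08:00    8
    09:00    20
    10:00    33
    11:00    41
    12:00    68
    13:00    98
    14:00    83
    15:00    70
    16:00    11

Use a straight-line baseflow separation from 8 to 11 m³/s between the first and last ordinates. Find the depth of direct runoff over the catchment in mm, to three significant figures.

d ≈ 55.4 mm

Direct runoff: 0.00, 11.62, 24.25, 31.88, 58.50, 88.12, 72.75, 59.38, 0.00 m³/s; ΣQ_DR = 346.5 m³/s.
V = ΣQ_DR · Δt = 346.5 × 3600 s = 1.247 × 10^6 m³.
Over A = 22.5 km², depth = V / A = 55.4 mm.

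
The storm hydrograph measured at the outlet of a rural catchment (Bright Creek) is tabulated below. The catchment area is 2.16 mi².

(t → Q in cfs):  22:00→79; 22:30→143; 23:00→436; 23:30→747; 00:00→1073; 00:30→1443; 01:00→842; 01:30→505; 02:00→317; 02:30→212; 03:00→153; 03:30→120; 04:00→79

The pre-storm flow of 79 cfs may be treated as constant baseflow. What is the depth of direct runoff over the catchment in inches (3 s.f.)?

d ≈ 1.84 in

Direct runoff: 0.0, 64.0, 357.0, 668.0, 994.0, 1364.0, 763.0, 426.0, 238.0, 133.0, 74.0, 41.0, 0.0 cfs; ΣQ_DR = 5122 cfs.
V = ΣQ_DR · Δt = 5122 × 1800 s = 9.220 × 10^6 ft³.
Over A = 2.16 mi², depth = V / A = 1.84 in.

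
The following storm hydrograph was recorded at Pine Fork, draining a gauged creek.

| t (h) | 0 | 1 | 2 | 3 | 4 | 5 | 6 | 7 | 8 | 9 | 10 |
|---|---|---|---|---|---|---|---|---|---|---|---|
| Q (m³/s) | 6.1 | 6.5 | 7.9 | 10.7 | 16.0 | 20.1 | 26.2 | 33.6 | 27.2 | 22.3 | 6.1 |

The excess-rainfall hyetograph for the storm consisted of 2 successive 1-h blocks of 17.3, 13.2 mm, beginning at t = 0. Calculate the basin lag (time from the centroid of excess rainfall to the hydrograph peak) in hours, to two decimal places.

Centroid of excess rainfall: t_c = Σ P_i·t̄_i / ΣP_i = 0.9328 h (block centres at 0.5, 1.5 h).
Hydrograph peak occurs at t = 7 h, so basin lag t_L = 7 − 0.9328 = 6.07 h.

t_L ≈ 6.07 h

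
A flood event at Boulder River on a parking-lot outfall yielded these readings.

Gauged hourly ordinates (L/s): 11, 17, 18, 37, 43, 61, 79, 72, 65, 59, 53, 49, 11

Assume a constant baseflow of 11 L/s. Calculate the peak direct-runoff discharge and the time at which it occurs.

Q_p = 68.0 L/s at t = 6 h

Subtracting baseflow gives direct-runoff ordinates: 0.0, 6.0, 7.0, 26.0, 32.0, 50.0, 68.0, 61.0, 54.0, 48.0, 42.0, 38.0, 0.0 L/s.
The maximum is 68.0 L/s, occurring at the reading for t = 6 h.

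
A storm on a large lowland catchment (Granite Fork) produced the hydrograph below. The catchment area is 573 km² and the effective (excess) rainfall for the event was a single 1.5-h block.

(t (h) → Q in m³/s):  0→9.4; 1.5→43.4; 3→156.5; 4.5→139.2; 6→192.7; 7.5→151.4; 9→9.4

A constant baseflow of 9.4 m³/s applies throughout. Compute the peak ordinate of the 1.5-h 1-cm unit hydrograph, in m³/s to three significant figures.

Direct runoff: 0.0, 34.0, 147.1, 129.8, 183.3, 142.0, 0.0 m³/s; ΣQ_DR = 636.2 m³/s, peak = 183.3 m³/s.
Runoff depth d = ΣQ_DR·Δt / A = 636.2 × 5400 / (573 km²) = 5.996 mm.
The 1-cm UH is the DRH scaled by (10 mm)/d, so U_p = 183.3 × 10/5.996 = 306 m³/s.

U_p ≈ 306 m³/s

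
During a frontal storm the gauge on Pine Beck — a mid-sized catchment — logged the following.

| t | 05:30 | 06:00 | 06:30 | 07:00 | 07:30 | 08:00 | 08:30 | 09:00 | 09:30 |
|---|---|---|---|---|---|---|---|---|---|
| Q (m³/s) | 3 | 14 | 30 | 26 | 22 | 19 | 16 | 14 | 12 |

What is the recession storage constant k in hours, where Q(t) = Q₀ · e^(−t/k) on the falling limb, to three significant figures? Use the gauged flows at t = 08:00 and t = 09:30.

On the falling limb, Q drops from 19 to 12 m³/s between t = 08:00 and t = 09:30 (Δt = 1.5 h).
k = −Δt / ln(Q₂/Q₁) = −1.5 / ln(12/19) = 3.26 h.

k ≈ 3.26 h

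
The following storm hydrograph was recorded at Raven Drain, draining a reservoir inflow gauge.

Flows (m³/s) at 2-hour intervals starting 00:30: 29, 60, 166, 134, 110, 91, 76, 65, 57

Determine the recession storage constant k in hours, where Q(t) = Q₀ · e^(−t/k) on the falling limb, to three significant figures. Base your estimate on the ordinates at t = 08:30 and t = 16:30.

On the falling limb, Q drops from 110 to 57 m³/s between t = 08:30 and t = 16:30 (Δt = 8 h).
k = −Δt / ln(Q₂/Q₁) = −8 / ln(57/110) = 12.2 h.

k ≈ 12.2 h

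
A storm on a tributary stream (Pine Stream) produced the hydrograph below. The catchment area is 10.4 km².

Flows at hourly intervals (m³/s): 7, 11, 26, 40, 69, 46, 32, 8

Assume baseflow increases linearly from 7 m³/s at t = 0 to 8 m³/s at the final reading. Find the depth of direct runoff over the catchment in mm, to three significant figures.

d ≈ 62.0 mm

Direct runoff: 0.00, 3.86, 18.71, 32.57, 61.43, 38.29, 24.14, 0.00 m³/s; ΣQ_DR = 179.0 m³/s.
V = ΣQ_DR · Δt = 179.0 × 3600 s = 6.444 × 10^5 m³.
Over A = 10.4 km², depth = V / A = 62.0 mm.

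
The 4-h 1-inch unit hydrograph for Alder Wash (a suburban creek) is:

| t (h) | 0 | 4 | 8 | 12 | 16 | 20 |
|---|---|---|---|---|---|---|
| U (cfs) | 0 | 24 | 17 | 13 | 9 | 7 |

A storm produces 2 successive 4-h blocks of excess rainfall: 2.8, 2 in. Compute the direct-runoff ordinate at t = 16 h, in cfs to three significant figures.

By discrete convolution, Q_j = Σ (P_i / 1 in) · U_{j−i}.
At t = 16 h (j=4): Q = (2.8/1)·9 + (2/1)·13 = 51.2 cfs.

Q ≈ 51.2 cfs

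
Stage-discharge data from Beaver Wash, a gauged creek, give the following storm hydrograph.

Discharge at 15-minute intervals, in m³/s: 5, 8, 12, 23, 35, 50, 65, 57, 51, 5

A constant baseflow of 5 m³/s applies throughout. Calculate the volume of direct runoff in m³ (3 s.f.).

Direct-runoff ordinates (Q − Q_b): 0.0, 3.0, 7.0, 18.0, 30.0, 45.0, 60.0, 52.0, 46.0, 0.0 m³/s.
ΣQ_DR = 261.0 m³/s.
With Δt = 0.25 h = 900 s, V = ΣQ_DR · Δt = 261.0 × 900 = 2.35 × 10^5 m³.

V ≈ 2.35 × 10^5 m³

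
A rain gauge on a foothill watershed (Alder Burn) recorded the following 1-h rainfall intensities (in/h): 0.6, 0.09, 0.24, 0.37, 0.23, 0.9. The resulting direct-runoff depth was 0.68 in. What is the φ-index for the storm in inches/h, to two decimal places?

Only the 2 blocks with intensity above φ contribute runoff: 0.6, 0.9 in/h.
Σ(I−φ)·Δt = d  ⇒  (0.6+0.9 − 2φ)·1 = 0.68
φ = (1.500 − 0.68/1) / 2 = 0.41 in/h.

φ ≈ 0.41 in/h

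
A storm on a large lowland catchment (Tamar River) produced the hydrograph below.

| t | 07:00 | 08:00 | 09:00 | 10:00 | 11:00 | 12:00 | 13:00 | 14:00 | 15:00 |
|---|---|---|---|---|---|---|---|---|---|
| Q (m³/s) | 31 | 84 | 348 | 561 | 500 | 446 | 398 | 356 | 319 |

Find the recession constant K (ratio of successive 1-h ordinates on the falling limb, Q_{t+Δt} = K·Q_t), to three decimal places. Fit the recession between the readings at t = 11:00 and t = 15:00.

K ≈ 0.894

Using the recession-limb readings at t = 11:00 and t = 15:00: Q falls from 500 to 319 m³/s over 4 intervals.
K = (Q₂/Q₁)^(1/4) = (319/500)^(1/4) = 0.894.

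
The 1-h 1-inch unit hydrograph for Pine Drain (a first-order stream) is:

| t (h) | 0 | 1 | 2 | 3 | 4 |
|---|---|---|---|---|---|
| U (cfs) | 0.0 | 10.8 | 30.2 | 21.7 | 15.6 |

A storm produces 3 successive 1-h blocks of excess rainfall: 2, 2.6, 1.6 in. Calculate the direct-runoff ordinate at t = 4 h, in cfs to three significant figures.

By discrete convolution, Q_j = Σ (P_i / 1 in) · U_{j−i}.
At t = 4 h (j=4): Q = (2/1)·15.6 + (2.6/1)·21.7 + (1.6/1)·30.2 = 136 cfs.

Q ≈ 136 cfs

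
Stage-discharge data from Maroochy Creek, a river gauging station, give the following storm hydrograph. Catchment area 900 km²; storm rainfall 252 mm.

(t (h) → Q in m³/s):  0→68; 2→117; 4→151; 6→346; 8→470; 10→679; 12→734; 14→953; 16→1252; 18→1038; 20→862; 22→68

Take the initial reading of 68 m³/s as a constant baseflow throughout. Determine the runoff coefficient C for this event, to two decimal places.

C ≈ 0.19

ΣQ_DR = 5922 m³/s; V = ΣQ_DR·Δt = 4.264 × 10^7 m³.
Runoff depth d = V / A = 47.38 mm.
C = d / P = 47.38 / 252 = 0.19.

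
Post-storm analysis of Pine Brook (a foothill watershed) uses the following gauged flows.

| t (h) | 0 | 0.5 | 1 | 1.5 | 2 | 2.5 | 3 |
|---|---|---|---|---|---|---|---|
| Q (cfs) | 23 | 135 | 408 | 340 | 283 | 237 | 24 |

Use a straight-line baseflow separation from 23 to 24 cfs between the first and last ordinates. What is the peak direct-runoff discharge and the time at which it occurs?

Q_p = 384.67 cfs at t = 1 h

Subtracting baseflow gives direct-runoff ordinates: 0.00, 111.83, 384.67, 316.50, 259.33, 213.17, 0.00 cfs.
The maximum is 384.67 cfs, occurring at the reading for t = 1 h.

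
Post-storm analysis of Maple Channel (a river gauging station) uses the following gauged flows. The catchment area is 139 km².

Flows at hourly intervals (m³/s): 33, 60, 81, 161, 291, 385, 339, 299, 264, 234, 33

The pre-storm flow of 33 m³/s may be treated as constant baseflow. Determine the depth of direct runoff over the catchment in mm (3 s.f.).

d ≈ 47.1 mm

Direct runoff: 0.0, 27.0, 48.0, 128.0, 258.0, 352.0, 306.0, 266.0, 231.0, 201.0, 0.0 m³/s; ΣQ_DR = 1817 m³/s.
V = ΣQ_DR · Δt = 1817 × 3600 s = 6.541 × 10^6 m³.
Over A = 139 km², depth = V / A = 47.1 mm.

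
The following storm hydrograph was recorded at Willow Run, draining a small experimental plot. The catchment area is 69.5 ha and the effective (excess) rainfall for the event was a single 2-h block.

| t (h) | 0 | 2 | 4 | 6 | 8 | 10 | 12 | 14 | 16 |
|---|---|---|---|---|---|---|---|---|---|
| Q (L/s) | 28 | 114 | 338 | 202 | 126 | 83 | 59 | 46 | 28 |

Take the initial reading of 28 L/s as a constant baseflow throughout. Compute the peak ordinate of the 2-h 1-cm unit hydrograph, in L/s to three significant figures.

Direct runoff: 0.0, 86.0, 310.0, 174.0, 98.0, 55.0, 31.0, 18.0, 0.0 L/s; ΣQ_DR = 772.0 L/s, peak = 310.0 L/s.
Runoff depth d = ΣQ_DR·Δt / A = 772.0 × 7200 / (69.5 ha) = 7.998 mm.
The 1-cm UH is the DRH scaled by (10 mm)/d, so U_p = 310.0 × 10/7.998 = 388 L/s.

U_p ≈ 388 L/s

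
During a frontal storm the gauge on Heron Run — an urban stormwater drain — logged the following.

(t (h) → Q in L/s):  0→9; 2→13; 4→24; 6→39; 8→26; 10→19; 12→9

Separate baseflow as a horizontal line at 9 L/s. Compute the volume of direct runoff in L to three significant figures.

V ≈ 5.47 × 10^5 L

Direct-runoff ordinates (Q − Q_b): 0.0, 4.0, 15.0, 30.0, 17.0, 10.0, 0.0 L/s.
ΣQ_DR = 76.00 L/s.
With Δt = 2 h = 7200 s, V = ΣQ_DR · Δt = 76.00 × 7200 = 5.47 × 10^5 L.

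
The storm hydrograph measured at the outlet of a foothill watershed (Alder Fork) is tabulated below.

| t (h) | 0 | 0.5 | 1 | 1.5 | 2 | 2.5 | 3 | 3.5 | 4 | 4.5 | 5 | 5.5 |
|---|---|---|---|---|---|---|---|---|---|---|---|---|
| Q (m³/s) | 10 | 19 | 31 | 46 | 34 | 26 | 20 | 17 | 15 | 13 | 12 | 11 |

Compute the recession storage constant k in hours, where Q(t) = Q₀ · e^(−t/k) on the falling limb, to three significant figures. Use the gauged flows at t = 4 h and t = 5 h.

k ≈ 4.48 h

On the falling limb, Q drops from 15 to 12 m³/s between t = 4 h and t = 5 h (Δt = 1 h).
k = −Δt / ln(Q₂/Q₁) = −1 / ln(12/15) = 4.48 h.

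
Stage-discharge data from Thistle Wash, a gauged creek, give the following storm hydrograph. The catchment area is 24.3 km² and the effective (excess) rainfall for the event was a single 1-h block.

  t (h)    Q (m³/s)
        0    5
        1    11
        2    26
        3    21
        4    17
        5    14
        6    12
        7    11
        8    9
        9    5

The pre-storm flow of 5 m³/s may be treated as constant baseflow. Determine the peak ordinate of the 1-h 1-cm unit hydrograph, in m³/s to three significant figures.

Direct runoff: 0.0, 6.0, 21.0, 16.0, 12.0, 9.0, 7.0, 6.0, 4.0, 0.0 m³/s; ΣQ_DR = 81.00 m³/s, peak = 21.0 m³/s.
Runoff depth d = ΣQ_DR·Δt / A = 81.00 × 3600 / (24.3 km²) = 12.00 mm.
The 1-cm UH is the DRH scaled by (10 mm)/d, so U_p = 21.0 × 10/12.00 = 17.5 m³/s.

U_p ≈ 17.5 m³/s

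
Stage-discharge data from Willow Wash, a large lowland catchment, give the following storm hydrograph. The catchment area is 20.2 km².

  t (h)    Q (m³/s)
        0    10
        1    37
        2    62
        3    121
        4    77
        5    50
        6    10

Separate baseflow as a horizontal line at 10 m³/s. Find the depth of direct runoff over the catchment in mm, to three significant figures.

d ≈ 52.9 mm

Direct runoff: 0.0, 27.0, 52.0, 111.0, 67.0, 40.0, 0.0 m³/s; ΣQ_DR = 297.0 m³/s.
V = ΣQ_DR · Δt = 297.0 × 3600 s = 1.069 × 10^6 m³.
Over A = 20.2 km², depth = V / A = 52.9 mm.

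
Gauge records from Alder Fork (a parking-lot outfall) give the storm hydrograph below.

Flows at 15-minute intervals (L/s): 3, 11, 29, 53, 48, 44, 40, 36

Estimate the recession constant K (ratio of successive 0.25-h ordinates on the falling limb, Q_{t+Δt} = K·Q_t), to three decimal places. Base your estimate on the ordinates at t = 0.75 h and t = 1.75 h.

K ≈ 0.908

Using the recession-limb readings at t = 0.75 h and t = 1.75 h: Q falls from 53 to 36 L/s over 4 intervals.
K = (Q₂/Q₁)^(1/4) = (36/53)^(1/4) = 0.908.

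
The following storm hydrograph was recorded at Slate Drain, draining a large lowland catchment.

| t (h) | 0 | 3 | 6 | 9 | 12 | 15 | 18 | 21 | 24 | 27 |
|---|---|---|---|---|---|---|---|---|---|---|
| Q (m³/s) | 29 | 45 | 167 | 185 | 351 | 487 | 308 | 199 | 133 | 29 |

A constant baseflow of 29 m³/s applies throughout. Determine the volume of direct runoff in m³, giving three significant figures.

V ≈ 1.77 × 10^7 m³

Direct-runoff ordinates (Q − Q_b): 0.0, 16.0, 138.0, 156.0, 322.0, 458.0, 279.0, 170.0, 104.0, 0.0 m³/s.
ΣQ_DR = 1643 m³/s.
With Δt = 3 h = 10800 s, V = ΣQ_DR · Δt = 1643 × 10800 = 1.77 × 10^7 m³.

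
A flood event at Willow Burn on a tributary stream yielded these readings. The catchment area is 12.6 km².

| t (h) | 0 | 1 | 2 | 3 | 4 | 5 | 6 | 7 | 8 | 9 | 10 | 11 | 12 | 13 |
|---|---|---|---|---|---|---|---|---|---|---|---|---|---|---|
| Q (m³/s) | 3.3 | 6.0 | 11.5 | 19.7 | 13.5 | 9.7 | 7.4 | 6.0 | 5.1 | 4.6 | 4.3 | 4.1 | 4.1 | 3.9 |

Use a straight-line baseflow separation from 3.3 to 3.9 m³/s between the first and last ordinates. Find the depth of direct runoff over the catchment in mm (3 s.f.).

Direct runoff: 0.00, 2.65, 8.11, 16.26, 10.02, 6.17, 3.82, 2.38, 1.43, 0.88, 0.54, 0.29, 0.25, 0.00 m³/s; ΣQ_DR = 52.80 m³/s.
V = ΣQ_DR · Δt = 52.80 × 3600 s = 1.901 × 10^5 m³.
Over A = 12.6 km², depth = V / A = 15.1 mm.

d ≈ 15.1 mm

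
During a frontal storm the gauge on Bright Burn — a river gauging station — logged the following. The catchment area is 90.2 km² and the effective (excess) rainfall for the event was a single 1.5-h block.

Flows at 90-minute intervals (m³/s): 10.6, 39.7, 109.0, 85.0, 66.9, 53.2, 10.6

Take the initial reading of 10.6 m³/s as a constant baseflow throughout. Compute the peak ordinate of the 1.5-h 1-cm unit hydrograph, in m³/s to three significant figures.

Direct runoff: 0.0, 29.1, 98.4, 74.4, 56.3, 42.6, 0.0 m³/s; ΣQ_DR = 300.8 m³/s, peak = 98.4 m³/s.
Runoff depth d = ΣQ_DR·Δt / A = 300.8 × 5400 / (90.2 km²) = 18.01 mm.
The 1-cm UH is the DRH scaled by (10 mm)/d, so U_p = 98.4 × 10/18.01 = 54.6 m³/s.

U_p ≈ 54.6 m³/s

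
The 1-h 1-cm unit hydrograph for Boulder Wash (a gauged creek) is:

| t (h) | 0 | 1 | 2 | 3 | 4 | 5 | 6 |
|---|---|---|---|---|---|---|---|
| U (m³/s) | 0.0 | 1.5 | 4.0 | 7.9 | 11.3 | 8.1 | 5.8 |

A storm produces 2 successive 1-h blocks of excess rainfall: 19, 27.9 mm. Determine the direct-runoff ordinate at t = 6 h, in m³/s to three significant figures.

Q ≈ 33.6 m³/s

By discrete convolution, Q_j = Σ (P_i / 10 mm) · U_{j−i}.
At t = 6 h (j=6): Q = (19/10)·5.8 + (27.9/10)·8.1 = 33.6 m³/s.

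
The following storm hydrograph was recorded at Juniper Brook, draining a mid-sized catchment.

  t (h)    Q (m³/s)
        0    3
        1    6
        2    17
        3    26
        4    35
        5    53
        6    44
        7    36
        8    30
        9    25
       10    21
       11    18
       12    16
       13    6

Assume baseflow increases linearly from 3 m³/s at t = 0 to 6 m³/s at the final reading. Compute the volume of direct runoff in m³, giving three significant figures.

V ≈ 9.83 × 10^5 m³

Direct-runoff ordinates (Q − Q_b): 0.00, 2.77, 13.54, 22.31, 31.08, 48.85, 39.62, 31.38, 25.15, 19.92, 15.69, 12.46, 10.23, 0.00 m³/s.
ΣQ_DR = 273.0 m³/s.
With Δt = 1 h = 3600 s, V = ΣQ_DR · Δt = 273.0 × 3600 = 9.83 × 10^5 m³.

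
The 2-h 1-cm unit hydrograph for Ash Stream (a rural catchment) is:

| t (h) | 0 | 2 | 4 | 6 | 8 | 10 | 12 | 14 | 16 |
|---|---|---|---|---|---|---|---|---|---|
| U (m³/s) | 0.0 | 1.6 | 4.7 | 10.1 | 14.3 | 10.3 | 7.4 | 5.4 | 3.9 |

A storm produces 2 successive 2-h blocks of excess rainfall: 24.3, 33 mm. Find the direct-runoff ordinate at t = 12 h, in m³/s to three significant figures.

Q ≈ 52.0 m³/s

By discrete convolution, Q_j = Σ (P_i / 10 mm) · U_{j−i}.
At t = 12 h (j=6): Q = (24.3/10)·7.4 + (33/10)·10.3 = 52.0 m³/s.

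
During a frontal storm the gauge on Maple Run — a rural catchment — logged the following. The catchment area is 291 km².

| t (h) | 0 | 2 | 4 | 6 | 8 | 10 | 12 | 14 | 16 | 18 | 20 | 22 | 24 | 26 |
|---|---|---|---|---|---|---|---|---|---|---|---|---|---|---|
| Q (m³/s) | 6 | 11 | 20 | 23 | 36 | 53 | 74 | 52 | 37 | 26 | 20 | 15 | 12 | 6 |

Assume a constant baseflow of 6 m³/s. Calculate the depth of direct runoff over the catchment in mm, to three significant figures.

Direct runoff: 0.0, 5.0, 14.0, 17.0, 30.0, 47.0, 68.0, 46.0, 31.0, 20.0, 14.0, 9.0, 6.0, 0.0 m³/s; ΣQ_DR = 307.0 m³/s.
V = ΣQ_DR · Δt = 307.0 × 7200 s = 2.210 × 10^6 m³.
Over A = 291 km², depth = V / A = 7.60 mm.

d ≈ 7.60 mm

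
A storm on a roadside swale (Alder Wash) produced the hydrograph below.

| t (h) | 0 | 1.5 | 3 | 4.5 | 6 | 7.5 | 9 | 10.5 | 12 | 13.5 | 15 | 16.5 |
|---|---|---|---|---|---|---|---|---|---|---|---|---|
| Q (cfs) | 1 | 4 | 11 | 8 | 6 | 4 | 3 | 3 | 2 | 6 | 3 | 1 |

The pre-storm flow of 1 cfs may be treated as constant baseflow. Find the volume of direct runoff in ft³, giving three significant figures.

Direct-runoff ordinates (Q − Q_b): 0.0, 3.0, 10.0, 7.0, 5.0, 3.0, 2.0, 2.0, 1.0, 5.0, 2.0, 0.0 cfs.
ΣQ_DR = 40.00 cfs.
With Δt = 1.5 h = 5400 s, V = ΣQ_DR · Δt = 40.00 × 5400 = 2.16 × 10^5 ft³.

V ≈ 2.16 × 10^5 ft³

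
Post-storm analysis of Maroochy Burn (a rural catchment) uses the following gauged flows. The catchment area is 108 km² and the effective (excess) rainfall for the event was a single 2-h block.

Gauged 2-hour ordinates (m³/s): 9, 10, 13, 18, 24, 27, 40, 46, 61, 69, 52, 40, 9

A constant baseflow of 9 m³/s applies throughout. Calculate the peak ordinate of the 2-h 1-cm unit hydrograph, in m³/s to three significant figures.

U_p ≈ 29.9 m³/s

Direct runoff: 0.0, 1.0, 4.0, 9.0, 15.0, 18.0, 31.0, 37.0, 52.0, 60.0, 43.0, 31.0, 0.0 m³/s; ΣQ_DR = 301.0 m³/s, peak = 60.0 m³/s.
Runoff depth d = ΣQ_DR·Δt / A = 301.0 × 7200 / (108 km²) = 20.07 mm.
The 1-cm UH is the DRH scaled by (10 mm)/d, so U_p = 60.0 × 10/20.07 = 29.9 m³/s.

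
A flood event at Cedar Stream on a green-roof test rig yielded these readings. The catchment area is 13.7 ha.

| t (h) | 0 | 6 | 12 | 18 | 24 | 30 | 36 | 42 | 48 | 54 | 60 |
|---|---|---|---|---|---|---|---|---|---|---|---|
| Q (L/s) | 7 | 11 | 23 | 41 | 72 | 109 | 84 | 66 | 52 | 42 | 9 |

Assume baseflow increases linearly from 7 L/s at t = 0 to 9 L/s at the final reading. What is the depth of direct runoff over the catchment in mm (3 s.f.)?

Direct runoff: 0.00, 3.80, 15.60, 33.40, 64.20, 101.00, 75.80, 57.60, 43.40, 33.20, 0.00 L/s; ΣQ_DR = 428.0 L/s.
V = ΣQ_DR · Δt = 428.0 × 21600 s = 9.245 × 10^6 L.
Over A = 13.7 ha, depth = V / A = 67.5 mm.

d ≈ 67.5 mm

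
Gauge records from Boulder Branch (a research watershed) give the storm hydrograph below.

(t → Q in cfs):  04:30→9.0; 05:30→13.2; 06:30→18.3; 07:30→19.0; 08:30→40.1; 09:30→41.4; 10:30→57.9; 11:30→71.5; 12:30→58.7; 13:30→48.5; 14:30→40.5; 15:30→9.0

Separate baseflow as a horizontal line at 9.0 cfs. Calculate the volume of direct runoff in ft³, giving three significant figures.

V ≈ 1.15 × 10^6 ft³

Direct-runoff ordinates (Q − Q_b): 0.0, 4.2, 9.3, 10.0, 31.1, 32.4, 48.9, 62.5, 49.7, 39.5, 31.5, 0.0 cfs.
ΣQ_DR = 319.1 cfs.
With Δt = 1 h = 3600 s, V = ΣQ_DR · Δt = 319.1 × 3600 = 1.15 × 10^6 ft³.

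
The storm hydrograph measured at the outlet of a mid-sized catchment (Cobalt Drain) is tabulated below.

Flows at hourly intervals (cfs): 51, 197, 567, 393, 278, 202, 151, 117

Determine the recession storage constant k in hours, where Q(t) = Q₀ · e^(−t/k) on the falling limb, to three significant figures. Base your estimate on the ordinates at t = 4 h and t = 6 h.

k ≈ 3.28 h

On the falling limb, Q drops from 278 to 151 cfs between t = 4 h and t = 6 h (Δt = 2 h).
k = −Δt / ln(Q₂/Q₁) = −2 / ln(151/278) = 3.28 h.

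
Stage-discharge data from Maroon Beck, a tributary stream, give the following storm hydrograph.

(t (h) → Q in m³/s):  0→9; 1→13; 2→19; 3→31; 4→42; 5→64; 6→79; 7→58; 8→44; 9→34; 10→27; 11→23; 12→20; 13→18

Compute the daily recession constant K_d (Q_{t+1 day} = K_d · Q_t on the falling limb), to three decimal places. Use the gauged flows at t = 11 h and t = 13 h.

K_d ≈ 0.053

Between t = 11 h and t = 13 h the flow falls from 23 to 18 m³/s over 2×1 h = 2 h.
Per-interval ratio K = (18/23)^(1/2) = 0.8847; K_d = K^(24/1) = 0.053.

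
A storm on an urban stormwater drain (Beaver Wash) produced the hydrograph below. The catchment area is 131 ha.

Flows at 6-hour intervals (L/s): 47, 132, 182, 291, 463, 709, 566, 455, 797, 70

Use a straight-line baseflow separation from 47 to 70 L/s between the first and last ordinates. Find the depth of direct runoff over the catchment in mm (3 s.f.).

d ≈ 51.6 mm

Direct runoff: 0.00, 82.44, 129.89, 236.33, 405.78, 649.22, 503.67, 390.11, 729.56, 0.00 L/s; ΣQ_DR = 3127 L/s.
V = ΣQ_DR · Δt = 3127 × 21600 s = 6.754 × 10^7 L.
Over A = 131 ha, depth = V / A = 51.6 mm.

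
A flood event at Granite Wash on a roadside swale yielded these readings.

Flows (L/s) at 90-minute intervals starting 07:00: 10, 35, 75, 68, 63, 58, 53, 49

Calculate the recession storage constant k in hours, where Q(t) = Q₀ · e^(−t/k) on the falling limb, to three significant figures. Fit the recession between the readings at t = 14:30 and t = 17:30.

k ≈ 17.8 h

On the falling limb, Q drops from 58 to 49 L/s between t = 14:30 and t = 17:30 (Δt = 3 h).
k = −Δt / ln(Q₂/Q₁) = −3 / ln(49/58) = 17.8 h.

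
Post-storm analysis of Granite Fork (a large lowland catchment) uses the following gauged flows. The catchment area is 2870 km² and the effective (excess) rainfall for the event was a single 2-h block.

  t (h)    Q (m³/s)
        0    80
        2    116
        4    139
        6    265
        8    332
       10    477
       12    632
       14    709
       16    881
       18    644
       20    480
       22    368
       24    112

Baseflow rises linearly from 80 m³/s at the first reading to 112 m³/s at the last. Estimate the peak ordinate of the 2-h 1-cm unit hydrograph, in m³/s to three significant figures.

Direct runoff: 0.00, 33.33, 53.67, 177.00, 241.33, 383.67, 536.00, 610.33, 779.67, 540.00, 373.33, 258.67, 0.00 m³/s; ΣQ_DR = 3987 m³/s, peak = 779.67 m³/s.
Runoff depth d = ΣQ_DR·Δt / A = 3987 × 7200 / (2870 km²) = 10.00 mm.
The 1-cm UH is the DRH scaled by (10 mm)/d, so U_p = 779.67 × 10/10.00 = 779 m³/s.

U_p ≈ 779 m³/s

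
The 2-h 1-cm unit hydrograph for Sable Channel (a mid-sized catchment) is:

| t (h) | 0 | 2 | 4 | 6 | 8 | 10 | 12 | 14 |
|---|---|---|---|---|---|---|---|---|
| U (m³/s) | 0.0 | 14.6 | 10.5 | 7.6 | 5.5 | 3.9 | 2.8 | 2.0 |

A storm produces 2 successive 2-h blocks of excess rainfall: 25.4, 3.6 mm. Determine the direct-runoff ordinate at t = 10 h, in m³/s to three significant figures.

Q ≈ 11.9 m³/s

By discrete convolution, Q_j = Σ (P_i / 10 mm) · U_{j−i}.
At t = 10 h (j=5): Q = (25.4/10)·3.9 + (3.6/10)·5.5 = 11.9 m³/s.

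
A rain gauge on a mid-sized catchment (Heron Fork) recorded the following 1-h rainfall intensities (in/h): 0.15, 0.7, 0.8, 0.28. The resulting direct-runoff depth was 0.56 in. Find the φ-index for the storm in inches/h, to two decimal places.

φ ≈ 0.47 in/h

Only the 2 blocks with intensity above φ contribute runoff: 0.7, 0.8 in/h.
Σ(I−φ)·Δt = d  ⇒  (0.7+0.8 − 2φ)·1 = 0.56
φ = (1.500 − 0.56/1) / 2 = 0.47 in/h.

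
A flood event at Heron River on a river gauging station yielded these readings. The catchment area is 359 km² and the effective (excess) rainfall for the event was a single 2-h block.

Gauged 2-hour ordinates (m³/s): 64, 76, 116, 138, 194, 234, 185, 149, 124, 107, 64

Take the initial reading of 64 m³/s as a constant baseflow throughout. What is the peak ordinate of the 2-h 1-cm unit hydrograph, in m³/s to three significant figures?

Direct runoff: 0.0, 12.0, 52.0, 74.0, 130.0, 170.0, 121.0, 85.0, 60.0, 43.0, 0.0 m³/s; ΣQ_DR = 747.0 m³/s, peak = 170.0 m³/s.
Runoff depth d = ΣQ_DR·Δt / A = 747.0 × 7200 / (359 km²) = 14.98 mm.
The 1-cm UH is the DRH scaled by (10 mm)/d, so U_p = 170.0 × 10/14.98 = 113 m³/s.

U_p ≈ 113 m³/s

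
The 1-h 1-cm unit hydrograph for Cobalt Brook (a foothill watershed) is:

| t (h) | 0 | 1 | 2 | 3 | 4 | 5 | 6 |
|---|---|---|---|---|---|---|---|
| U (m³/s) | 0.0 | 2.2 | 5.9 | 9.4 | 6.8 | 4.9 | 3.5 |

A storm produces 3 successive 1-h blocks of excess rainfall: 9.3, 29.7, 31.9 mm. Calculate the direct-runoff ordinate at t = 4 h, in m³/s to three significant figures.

By discrete convolution, Q_j = Σ (P_i / 10 mm) · U_{j−i}.
At t = 4 h (j=4): Q = (9.3/10)·6.8 + (29.7/10)·9.4 + (31.9/10)·5.9 = 53.1 m³/s.

Q ≈ 53.1 m³/s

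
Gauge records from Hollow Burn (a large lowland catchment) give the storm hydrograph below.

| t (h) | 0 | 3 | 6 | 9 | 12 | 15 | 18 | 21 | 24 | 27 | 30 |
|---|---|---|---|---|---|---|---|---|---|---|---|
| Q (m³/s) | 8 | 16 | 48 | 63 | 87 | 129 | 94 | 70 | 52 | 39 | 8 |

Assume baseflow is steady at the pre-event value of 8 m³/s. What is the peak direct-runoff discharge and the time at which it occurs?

Q_p = 121.0 m³/s at t = 15 h

Subtracting baseflow gives direct-runoff ordinates: 0.0, 8.0, 40.0, 55.0, 79.0, 121.0, 86.0, 62.0, 44.0, 31.0, 0.0 m³/s.
The maximum is 121.0 m³/s, occurring at the reading for t = 15 h.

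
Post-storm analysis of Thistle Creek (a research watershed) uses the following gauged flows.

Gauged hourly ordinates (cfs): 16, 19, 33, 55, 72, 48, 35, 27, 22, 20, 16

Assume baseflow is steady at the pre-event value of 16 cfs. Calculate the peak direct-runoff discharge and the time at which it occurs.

Q_p = 56.0 cfs at t = 4 h

Subtracting baseflow gives direct-runoff ordinates: 0.0, 3.0, 17.0, 39.0, 56.0, 32.0, 19.0, 11.0, 6.0, 4.0, 0.0 cfs.
The maximum is 56.0 cfs, occurring at the reading for t = 4 h.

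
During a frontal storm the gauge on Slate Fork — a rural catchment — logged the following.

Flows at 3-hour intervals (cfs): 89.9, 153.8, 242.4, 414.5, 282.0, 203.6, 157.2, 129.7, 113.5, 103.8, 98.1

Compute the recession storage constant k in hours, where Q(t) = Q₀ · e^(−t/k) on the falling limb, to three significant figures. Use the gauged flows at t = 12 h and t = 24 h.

On the falling limb, Q drops from 282.0 to 113.5 cfs between t = 12 h and t = 24 h (Δt = 12 h).
k = −Δt / ln(Q₂/Q₁) = −12 / ln(113.5/282.0) = 13.2 h.

k ≈ 13.2 h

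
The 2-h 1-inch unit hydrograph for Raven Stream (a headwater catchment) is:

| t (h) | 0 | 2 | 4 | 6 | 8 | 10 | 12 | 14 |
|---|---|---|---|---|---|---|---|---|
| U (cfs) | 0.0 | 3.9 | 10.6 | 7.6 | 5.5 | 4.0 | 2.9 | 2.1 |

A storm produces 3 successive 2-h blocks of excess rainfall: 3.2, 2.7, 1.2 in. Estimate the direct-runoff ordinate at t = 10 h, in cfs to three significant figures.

By discrete convolution, Q_j = Σ (P_i / 1 in) · U_{j−i}.
At t = 10 h (j=5): Q = (3.2/1)·4.0 + (2.7/1)·5.5 + (1.2/1)·7.6 = 36.8 cfs.

Q ≈ 36.8 cfs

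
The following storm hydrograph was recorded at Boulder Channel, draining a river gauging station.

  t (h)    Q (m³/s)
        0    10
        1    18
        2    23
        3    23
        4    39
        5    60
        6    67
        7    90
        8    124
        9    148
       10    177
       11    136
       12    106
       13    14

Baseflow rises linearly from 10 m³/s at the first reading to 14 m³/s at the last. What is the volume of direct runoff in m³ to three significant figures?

Direct-runoff ordinates (Q − Q_b): 0.00, 7.69, 12.38, 12.08, 27.77, 48.46, 55.15, 77.85, 111.54, 135.23, 163.92, 122.62, 92.31, 0.00 m³/s.
ΣQ_DR = 867.0 m³/s.
With Δt = 1 h = 3600 s, V = ΣQ_DR · Δt = 867.0 × 3600 = 3.12 × 10^6 m³.

V ≈ 3.12 × 10^6 m³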